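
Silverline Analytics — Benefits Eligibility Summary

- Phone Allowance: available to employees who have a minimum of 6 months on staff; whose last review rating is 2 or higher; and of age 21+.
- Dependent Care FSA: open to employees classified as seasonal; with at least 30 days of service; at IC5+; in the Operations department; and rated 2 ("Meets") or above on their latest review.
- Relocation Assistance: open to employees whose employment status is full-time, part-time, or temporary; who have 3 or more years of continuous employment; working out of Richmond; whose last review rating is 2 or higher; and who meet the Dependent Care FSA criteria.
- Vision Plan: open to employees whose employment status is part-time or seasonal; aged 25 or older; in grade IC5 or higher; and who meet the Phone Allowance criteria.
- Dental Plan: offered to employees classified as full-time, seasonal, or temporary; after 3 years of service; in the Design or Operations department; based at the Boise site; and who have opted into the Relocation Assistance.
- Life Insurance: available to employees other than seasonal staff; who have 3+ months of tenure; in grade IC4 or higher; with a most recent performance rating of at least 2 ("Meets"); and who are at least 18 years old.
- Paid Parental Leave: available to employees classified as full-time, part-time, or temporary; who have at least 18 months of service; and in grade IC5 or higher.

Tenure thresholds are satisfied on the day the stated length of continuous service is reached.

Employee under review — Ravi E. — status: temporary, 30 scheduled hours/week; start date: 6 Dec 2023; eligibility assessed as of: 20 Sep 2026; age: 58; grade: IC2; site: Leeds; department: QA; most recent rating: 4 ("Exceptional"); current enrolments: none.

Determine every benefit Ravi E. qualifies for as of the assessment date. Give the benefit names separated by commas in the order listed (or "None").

Service from 6 Dec 2023 to 20 Sep 2026: 1019 days.
Phone Allowance — service 1019 days ≥ 6 months (≈180 days) ✓; rating 4 ≥ 2 ✓; age 58 ≥ 21 ✓ → eligible.
Dependent Care FSA — status temporary ✗ (requires seasonal) → not eligible.
Relocation Assistance — status temporary ✓; service 1019 days < 3 years (≈1095 days) ✗ → not eligible.
Vision Plan — status temporary ✗ (requires part-time or seasonal) → not eligible.
Dental Plan — status temporary ✓; service 1019 days < 3 years (≈1095 days) ✗ → not eligible.
Life Insurance — status temporary ✓ (not excluded); service 1019 days ≥ 3 months (≈90 days) ✓; grade IC2 < IC4 ✗ → not eligible.
Paid Parental Leave — status temporary ✓; service 1019 days ≥ 18 months (≈540 days) ✓; grade IC2 < IC5 ✗ → not eligible.

Phone Allowance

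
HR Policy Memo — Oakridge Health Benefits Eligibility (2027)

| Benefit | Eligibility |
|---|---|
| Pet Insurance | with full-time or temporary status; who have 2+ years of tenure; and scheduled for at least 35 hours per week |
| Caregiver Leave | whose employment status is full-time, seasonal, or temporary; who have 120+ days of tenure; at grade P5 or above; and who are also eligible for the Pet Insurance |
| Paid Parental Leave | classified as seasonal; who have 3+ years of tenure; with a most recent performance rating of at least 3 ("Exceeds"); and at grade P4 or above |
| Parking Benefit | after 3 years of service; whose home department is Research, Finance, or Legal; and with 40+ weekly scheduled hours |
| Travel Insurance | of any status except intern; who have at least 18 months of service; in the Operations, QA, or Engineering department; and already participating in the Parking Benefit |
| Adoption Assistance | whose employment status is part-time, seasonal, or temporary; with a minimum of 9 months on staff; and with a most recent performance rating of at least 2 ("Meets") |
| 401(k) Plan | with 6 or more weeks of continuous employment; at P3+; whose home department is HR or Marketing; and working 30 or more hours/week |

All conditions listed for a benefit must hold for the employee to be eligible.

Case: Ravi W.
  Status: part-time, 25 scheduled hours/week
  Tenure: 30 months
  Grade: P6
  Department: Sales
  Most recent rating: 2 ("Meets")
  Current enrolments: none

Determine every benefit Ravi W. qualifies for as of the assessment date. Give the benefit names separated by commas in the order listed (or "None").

Adoption Assistance

Pet Insurance — status part-time ✗ (requires full-time or temporary) → not eligible.
Caregiver Leave — status part-time ✗ (requires full-time, seasonal, or temporary) → not eligible.
Paid Parental Leave — status part-time ✗ (requires seasonal) → not eligible.
Parking Benefit — service 30 months < 3 years (≈1095 days) ✗ → not eligible.
Travel Insurance — status part-time ✓ (not excluded); service 30 months ≥ 18 months ✓; dept Sales ✗ → not eligible.
Adoption Assistance — status part-time ✓; service 30 months ≥ 9 months ✓; rating 2 ≥ 2 ✓ → eligible.
401(k) Plan — service 30 months ≥ 6 weeks (≈42 days) ✓; grade P6 ≥ P3 ✓; dept Sales ✗ → not eligible.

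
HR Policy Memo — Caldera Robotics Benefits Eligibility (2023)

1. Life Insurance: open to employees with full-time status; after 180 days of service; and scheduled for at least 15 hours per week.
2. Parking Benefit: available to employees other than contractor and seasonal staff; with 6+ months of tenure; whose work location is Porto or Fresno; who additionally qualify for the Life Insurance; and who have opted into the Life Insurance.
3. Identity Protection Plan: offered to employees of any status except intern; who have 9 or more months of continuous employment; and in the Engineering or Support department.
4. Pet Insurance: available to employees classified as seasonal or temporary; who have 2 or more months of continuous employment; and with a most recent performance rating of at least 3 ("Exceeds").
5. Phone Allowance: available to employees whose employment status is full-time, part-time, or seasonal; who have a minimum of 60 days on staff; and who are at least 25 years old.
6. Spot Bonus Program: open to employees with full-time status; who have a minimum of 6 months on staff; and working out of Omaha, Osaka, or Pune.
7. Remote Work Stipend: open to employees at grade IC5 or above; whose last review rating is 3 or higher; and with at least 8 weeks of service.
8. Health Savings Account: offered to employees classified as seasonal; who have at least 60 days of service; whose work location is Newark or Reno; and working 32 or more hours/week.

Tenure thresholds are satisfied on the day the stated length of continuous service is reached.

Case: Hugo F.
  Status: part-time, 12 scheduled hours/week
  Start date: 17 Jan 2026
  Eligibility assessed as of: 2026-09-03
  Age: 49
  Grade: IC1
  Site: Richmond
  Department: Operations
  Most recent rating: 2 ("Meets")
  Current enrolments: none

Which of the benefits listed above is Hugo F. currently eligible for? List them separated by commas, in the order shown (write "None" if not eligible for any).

Service from 17 Jan 2026 to 2026-09-03: 229 days.
Life Insurance — status part-time ✗ (requires full-time) → not eligible.
Parking Benefit — status part-time ✓ (not excluded); service 229 days ≥ 6 months (≈180 days) ✓; site Richmond ✗ (not Porto or Fresno) → not eligible.
Identity Protection Plan — status part-time ✓ (not excluded); service 229 days < 9 months (≈270 days) ✗ → not eligible.
Pet Insurance — status part-time ✗ (requires seasonal or temporary) → not eligible.
Phone Allowance — status part-time ✓; service 229 days ≥ 60 days ✓; age 49 ≥ 25 ✓ → eligible.
Spot Bonus Program — status part-time ✗ (requires full-time) → not eligible.
Remote Work Stipend — grade IC1 < IC5 ✗ → not eligible.
Health Savings Account — status part-time ✗ (requires seasonal) → not eligible.

Phone Allowance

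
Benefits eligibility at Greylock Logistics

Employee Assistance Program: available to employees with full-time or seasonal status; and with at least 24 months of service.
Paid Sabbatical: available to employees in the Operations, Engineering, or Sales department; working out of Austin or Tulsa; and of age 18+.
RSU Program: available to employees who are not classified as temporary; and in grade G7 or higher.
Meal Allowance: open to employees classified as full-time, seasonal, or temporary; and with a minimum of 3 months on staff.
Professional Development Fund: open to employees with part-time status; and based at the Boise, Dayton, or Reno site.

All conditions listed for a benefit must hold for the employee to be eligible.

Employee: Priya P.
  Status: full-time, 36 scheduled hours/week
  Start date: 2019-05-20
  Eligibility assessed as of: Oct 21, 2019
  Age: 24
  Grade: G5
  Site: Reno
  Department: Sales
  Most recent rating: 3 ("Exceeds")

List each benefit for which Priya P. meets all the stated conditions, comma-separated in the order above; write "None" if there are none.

Service from 2019-05-20 to Oct 21, 2019: 154 days.
Employee Assistance Program — status full-time ✓; service 154 days < 24 months (≈720 days) ✗ → not eligible.
Paid Sabbatical — dept Sales ✓; site Reno ✗ (not Austin or Tulsa) → not eligible.
RSU Program — status full-time ✓ (not excluded); grade G5 < G7 ✗ → not eligible.
Meal Allowance — status full-time ✓; service 154 days ≥ 3 months (≈90 days) ✓ → eligible.
Professional Development Fund — status full-time ✗ (requires part-time) → not eligible.

Meal Allowance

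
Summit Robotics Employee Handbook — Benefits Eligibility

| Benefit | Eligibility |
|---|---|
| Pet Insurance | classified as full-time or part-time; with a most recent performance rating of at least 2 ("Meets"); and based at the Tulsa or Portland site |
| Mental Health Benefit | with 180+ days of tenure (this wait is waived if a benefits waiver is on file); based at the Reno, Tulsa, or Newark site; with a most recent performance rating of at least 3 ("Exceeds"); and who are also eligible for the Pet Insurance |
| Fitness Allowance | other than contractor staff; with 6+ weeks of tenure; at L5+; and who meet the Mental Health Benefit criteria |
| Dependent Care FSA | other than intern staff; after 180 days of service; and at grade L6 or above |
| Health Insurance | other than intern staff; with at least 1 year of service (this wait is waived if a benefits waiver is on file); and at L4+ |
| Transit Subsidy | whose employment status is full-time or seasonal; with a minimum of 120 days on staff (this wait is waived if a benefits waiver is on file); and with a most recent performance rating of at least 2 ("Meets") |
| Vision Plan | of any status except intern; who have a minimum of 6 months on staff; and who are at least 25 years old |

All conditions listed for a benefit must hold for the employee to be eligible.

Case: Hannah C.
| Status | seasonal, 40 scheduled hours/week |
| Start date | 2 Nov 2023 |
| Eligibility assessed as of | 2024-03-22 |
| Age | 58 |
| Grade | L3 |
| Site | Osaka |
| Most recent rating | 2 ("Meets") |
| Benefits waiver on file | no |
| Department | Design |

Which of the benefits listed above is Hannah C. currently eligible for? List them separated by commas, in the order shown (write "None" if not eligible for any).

Transit Subsidy

Service from 2 Nov 2023 to 2024-03-22: 141 days.
Pet Insurance — status seasonal ✗ (requires full-time or part-time) → not eligible.
Mental Health Benefit — no waiver, service 141 days < 180 days ✗ → not eligible.
Fitness Allowance — status seasonal ✓ (not excluded); service 141 days ≥ 6 weeks (≈42 days) ✓; grade L3 < L5 ✗ → not eligible.
Dependent Care FSA — status seasonal ✓ (not excluded); service 141 days < 180 days ✗ → not eligible.
Health Insurance — status seasonal ✓ (not excluded); no waiver, service 141 days < 1 year (≈365 days) ✗ → not eligible.
Transit Subsidy — status seasonal ✓; no waiver, service 141 days ≥ 120 days ✓; rating 2 ≥ 2 ✓ → eligible.
Vision Plan — status seasonal ✓ (not excluded); service 141 days < 6 months (≈180 days) ✗ → not eligible.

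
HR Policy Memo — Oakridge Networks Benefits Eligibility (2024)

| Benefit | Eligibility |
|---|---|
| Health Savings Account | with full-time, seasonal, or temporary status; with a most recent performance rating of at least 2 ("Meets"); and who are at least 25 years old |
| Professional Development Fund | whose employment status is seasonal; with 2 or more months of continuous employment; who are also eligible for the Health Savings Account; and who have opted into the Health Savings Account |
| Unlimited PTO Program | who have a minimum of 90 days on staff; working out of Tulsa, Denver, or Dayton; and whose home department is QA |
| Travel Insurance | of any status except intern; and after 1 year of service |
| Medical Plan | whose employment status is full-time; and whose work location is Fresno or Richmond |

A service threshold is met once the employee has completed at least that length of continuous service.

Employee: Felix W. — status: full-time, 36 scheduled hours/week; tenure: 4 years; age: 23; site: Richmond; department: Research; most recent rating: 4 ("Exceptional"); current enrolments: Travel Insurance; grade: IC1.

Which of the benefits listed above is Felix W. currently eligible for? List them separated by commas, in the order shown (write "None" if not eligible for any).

Health Savings Account — status full-time ✓; rating 4 ≥ 2 ✓; age 23 < 25 ✗ → not eligible.
Professional Development Fund — status full-time ✗ (requires seasonal) → not eligible.
Unlimited PTO Program — service 4 years ≥ 90 days ✓; site Richmond ✗ (not Tulsa, Denver, or Dayton) → not eligible.
Travel Insurance — status full-time ✓ (not excluded); service 4 years ≥ 1 year ✓ → eligible.
Medical Plan — status full-time ✓; site Richmond ✓ → eligible.

Travel Insurance, Medical Plan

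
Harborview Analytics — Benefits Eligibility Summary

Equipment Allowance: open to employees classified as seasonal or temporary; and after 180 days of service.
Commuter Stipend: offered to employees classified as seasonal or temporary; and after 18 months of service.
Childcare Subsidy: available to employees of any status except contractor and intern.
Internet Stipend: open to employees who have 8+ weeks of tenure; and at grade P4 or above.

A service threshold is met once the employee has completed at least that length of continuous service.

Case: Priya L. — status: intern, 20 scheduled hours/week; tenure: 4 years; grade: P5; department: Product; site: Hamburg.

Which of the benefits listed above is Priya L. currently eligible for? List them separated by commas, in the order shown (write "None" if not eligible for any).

Equipment Allowance — status intern ✗ (requires seasonal or temporary) → not eligible.
Commuter Stipend — status intern ✗ (requires seasonal or temporary) → not eligible.
Childcare Subsidy — status intern ✗ (excluded) → not eligible.
Internet Stipend — service 4 years ≥ 8 weeks (≈56 days) ✓; grade P5 ≥ P4 ✓ → eligible.

Internet Stipend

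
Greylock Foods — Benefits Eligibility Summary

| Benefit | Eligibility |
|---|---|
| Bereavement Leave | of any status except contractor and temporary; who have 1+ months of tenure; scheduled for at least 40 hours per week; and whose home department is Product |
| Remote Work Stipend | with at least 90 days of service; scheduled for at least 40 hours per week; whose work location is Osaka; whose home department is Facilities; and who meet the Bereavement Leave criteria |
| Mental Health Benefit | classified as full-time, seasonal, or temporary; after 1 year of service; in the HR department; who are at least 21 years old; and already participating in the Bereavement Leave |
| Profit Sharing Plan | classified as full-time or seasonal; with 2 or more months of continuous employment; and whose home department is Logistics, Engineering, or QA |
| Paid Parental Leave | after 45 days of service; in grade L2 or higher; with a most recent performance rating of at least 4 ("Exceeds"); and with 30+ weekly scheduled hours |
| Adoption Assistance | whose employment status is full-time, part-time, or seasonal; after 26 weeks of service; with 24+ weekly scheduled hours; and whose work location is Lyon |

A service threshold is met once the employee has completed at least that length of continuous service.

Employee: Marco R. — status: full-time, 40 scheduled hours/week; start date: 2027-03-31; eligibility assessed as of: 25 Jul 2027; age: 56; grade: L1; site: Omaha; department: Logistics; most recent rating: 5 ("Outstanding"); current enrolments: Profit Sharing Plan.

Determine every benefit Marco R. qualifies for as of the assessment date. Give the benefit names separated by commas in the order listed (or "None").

Service from 2027-03-31 to 25 Jul 2027: 116 days.
Bereavement Leave — status full-time ✓ (not excluded); service 116 days ≥ 1 month (≈30 days) ✓; 40 hrs/wk ≥ 40 ✓; dept Logistics ✗ → not eligible.
Remote Work Stipend — service 116 days ≥ 90 days ✓; 40 hrs/wk ≥ 40 ✓; site Omaha ✗ (not Osaka) → not eligible.
Mental Health Benefit — status full-time ✓; service 116 days < 1 year (≈365 days) ✗ → not eligible.
Profit Sharing Plan — status full-time ✓; service 116 days ≥ 2 months (≈60 days) ✓; dept Logistics ✓ → eligible.
Paid Parental Leave — service 116 days ≥ 45 days ✓; grade L1 < L2 ✗ → not eligible.
Adoption Assistance — status full-time ✓; service 116 days < 26 weeks (≈182 days) ✗ → not eligible.

Profit Sharing Plan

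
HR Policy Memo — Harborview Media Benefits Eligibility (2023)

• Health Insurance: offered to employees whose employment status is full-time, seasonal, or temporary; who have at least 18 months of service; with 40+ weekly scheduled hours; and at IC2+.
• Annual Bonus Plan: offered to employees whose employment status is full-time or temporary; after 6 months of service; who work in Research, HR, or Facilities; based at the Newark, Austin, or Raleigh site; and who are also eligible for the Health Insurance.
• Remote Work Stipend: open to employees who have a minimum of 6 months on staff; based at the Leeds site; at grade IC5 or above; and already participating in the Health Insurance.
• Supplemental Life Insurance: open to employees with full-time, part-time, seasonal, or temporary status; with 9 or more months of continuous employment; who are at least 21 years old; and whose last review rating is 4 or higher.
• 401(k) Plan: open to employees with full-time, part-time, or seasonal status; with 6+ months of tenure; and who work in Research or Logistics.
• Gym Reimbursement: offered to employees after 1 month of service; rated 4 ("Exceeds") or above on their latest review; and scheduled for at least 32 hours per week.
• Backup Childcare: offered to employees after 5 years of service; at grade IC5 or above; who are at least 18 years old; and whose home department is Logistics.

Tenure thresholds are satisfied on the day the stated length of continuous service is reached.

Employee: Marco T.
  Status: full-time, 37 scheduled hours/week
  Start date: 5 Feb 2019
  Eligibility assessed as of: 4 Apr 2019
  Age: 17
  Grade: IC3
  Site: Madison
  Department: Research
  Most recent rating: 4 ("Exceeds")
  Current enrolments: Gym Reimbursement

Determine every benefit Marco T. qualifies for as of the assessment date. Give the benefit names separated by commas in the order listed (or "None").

Service from 5 Feb 2019 to 4 Apr 2019: 58 days.
Health Insurance — status full-time ✓; service 58 days < 18 months (≈540 days) ✗ → not eligible.
Annual Bonus Plan — status full-time ✓; service 58 days < 6 months (≈180 days) ✗ → not eligible.
Remote Work Stipend — service 58 days < 6 months (≈180 days) ✗ → not eligible.
Supplemental Life Insurance — status full-time ✓; service 58 days < 9 months (≈270 days) ✗ → not eligible.
401(k) Plan — status full-time ✓; service 58 days < 6 months (≈180 days) ✗ → not eligible.
Gym Reimbursement — service 58 days ≥ 1 month (≈30 days) ✓; rating 4 ≥ 4 ✓; 37 hrs/wk ≥ 32 ✓ → eligible.
Backup Childcare — service 58 days < 5 years (≈1825 days) ✗ → not eligible.

Gym Reimbursement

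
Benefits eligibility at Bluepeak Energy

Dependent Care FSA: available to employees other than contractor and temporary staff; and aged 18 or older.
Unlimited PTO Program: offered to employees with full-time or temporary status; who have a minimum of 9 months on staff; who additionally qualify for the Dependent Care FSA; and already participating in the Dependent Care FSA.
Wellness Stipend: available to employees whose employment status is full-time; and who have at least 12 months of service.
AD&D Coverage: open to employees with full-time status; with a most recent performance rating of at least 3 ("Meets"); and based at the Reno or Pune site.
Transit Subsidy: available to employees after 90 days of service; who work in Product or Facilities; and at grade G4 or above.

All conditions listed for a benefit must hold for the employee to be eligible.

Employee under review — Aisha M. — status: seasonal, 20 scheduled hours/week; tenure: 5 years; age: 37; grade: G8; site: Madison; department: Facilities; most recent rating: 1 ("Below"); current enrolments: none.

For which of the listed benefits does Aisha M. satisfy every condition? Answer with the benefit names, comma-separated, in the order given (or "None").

Dependent Care FSA, Transit Subsidy

Dependent Care FSA — status seasonal ✓ (not excluded); age 37 ≥ 18 ✓ → eligible.
Unlimited PTO Program — status seasonal ✗ (requires full-time or temporary) → not eligible.
Wellness Stipend — status seasonal ✗ (requires full-time) → not eligible.
AD&D Coverage — status seasonal ✗ (requires full-time) → not eligible.
Transit Subsidy — service 5 years ≥ 90 days ✓; dept Facilities ✓; grade G8 ≥ G4 ✓ → eligible.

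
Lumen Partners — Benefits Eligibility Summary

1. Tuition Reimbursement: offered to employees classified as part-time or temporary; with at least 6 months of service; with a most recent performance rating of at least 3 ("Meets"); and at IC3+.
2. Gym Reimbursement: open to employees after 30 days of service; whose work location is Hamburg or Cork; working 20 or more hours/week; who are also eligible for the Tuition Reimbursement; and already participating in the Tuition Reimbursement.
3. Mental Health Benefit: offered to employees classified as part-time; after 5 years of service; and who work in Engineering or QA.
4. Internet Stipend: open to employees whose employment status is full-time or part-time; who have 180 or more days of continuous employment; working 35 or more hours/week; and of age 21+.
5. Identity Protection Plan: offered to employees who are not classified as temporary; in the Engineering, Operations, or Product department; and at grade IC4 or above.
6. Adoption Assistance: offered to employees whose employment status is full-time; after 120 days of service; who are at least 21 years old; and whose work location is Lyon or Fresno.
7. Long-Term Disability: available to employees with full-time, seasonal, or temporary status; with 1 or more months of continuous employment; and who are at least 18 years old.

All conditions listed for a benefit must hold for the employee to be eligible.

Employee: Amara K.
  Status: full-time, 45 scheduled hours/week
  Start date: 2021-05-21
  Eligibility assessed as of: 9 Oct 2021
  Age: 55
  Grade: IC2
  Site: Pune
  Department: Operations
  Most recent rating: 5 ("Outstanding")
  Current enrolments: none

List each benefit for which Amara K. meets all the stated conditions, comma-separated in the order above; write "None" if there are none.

Service from 2021-05-21 to 9 Oct 2021: 141 days.
Tuition Reimbursement — status full-time ✗ (requires part-time or temporary) → not eligible.
Gym Reimbursement — service 141 days ≥ 30 days ✓; site Pune ✗ (not Hamburg or Cork) → not eligible.
Mental Health Benefit — status full-time ✗ (requires part-time) → not eligible.
Internet Stipend — status full-time ✓; service 141 days < 180 days ✗ → not eligible.
Identity Protection Plan — status full-time ✓ (not excluded); dept Operations ✓; grade IC2 < IC4 ✗ → not eligible.
Adoption Assistance — status full-time ✓; service 141 days ≥ 120 days ✓; age 55 ≥ 21 ✓; site Pune ✗ (not Lyon or Fresno) → not eligible.
Long-Term Disability — status full-time ✓; service 141 days ≥ 1 month (≈30 days) ✓; age 55 ≥ 18 ✓ → eligible.

Long-Term Disability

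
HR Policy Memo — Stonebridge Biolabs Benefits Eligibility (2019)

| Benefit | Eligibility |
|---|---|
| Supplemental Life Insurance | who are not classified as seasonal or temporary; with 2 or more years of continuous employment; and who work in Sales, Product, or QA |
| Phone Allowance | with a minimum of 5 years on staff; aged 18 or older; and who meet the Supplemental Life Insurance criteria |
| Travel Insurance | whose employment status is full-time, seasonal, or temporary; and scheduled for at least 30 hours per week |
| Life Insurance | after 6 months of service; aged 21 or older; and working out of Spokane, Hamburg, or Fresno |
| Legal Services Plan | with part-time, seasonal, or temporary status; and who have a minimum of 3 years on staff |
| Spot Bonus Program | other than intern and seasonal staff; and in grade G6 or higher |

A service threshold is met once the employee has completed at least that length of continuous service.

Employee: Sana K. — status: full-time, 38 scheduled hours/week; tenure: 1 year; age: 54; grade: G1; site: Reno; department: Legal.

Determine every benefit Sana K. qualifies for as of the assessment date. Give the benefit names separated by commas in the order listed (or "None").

Travel Insurance

Supplemental Life Insurance — status full-time ✓ (not excluded); service 1 year < 2 years ✗ → not eligible.
Phone Allowance — service 1 year < 5 years ✗ → not eligible.
Travel Insurance — status full-time ✓; 38 hrs/wk ≥ 30 ✓ → eligible.
Life Insurance — service 1 year ≥ 6 months (≈180 days) ✓; age 54 ≥ 21 ✓; site Reno ✗ (not Spokane, Hamburg, or Fresno) → not eligible.
Legal Services Plan — status full-time ✗ (requires part-time, seasonal, or temporary) → not eligible.
Spot Bonus Program — status full-time ✓ (not excluded); grade G1 < G6 ✗ → not eligible.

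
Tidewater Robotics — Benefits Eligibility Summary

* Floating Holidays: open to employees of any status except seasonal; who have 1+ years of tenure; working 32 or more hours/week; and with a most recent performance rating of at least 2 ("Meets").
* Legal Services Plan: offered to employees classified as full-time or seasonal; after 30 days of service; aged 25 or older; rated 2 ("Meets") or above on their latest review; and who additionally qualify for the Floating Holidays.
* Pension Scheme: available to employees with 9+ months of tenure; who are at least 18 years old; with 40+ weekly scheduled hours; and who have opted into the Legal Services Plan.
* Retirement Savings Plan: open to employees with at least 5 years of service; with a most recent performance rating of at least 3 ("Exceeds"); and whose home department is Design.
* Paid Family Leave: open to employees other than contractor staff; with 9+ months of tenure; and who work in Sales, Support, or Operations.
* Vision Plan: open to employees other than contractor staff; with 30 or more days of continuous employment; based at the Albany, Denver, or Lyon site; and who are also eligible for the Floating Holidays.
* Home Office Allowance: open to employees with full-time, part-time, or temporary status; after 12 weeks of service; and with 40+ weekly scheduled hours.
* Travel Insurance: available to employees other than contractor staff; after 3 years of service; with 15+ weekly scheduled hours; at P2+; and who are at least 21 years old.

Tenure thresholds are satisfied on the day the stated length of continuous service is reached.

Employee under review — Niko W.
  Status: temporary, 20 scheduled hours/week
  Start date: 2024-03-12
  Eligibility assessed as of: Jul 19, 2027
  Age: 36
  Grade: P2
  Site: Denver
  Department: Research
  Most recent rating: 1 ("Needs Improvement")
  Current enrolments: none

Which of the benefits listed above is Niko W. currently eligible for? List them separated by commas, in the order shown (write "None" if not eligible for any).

Travel Insurance

Service from 2024-03-12 to Jul 19, 2027: 1224 days.
Floating Holidays — status temporary ✓ (not excluded); service 1224 days ≥ 1 year (≈365 days) ✓; 20 hrs/wk < 32 ✗ → not eligible.
Legal Services Plan — status temporary ✗ (requires full-time or seasonal) → not eligible.
Pension Scheme — service 1224 days ≥ 9 months (≈270 days) ✓; age 36 ≥ 18 ✓; 20 hrs/wk < 40 ✗ → not eligible.
Retirement Savings Plan — service 1224 days < 5 years (≈1825 days) ✗ → not eligible.
Paid Family Leave — status temporary ✓ (not excluded); service 1224 days ≥ 9 months (≈270 days) ✓; dept Research ✗ → not eligible.
Vision Plan — status temporary ✓ (not excluded); service 1224 days ≥ 30 days ✓; site Denver ✓; not eligible for Floating Holidays ✗ → not eligible.
Home Office Allowance — status temporary ✓; service 1224 days ≥ 12 weeks (≈84 days) ✓; 20 hrs/wk < 40 ✗ → not eligible.
Travel Insurance — status temporary ✓ (not excluded); service 1224 days ≥ 3 years (≈1095 days) ✓; 20 hrs/wk ≥ 15 ✓; grade P2 ≥ P2 ✓; age 36 ≥ 21 ✓ → eligible.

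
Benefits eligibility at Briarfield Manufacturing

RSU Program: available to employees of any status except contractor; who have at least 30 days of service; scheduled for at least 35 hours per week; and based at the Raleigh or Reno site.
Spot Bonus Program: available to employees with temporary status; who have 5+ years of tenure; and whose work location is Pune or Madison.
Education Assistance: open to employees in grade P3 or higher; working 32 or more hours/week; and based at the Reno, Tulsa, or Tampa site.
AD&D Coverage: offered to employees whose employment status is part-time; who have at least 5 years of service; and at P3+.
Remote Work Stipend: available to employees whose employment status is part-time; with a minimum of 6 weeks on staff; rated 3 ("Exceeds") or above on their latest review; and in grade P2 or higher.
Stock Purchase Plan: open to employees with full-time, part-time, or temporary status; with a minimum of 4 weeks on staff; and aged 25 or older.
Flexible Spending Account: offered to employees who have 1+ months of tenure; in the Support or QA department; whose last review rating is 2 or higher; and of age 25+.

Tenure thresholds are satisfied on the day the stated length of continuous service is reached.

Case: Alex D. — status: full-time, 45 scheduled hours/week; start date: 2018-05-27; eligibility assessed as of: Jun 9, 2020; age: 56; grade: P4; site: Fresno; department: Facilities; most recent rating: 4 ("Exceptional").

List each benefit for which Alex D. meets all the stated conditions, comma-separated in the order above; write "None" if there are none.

Service from 2018-05-27 to Jun 9, 2020: 744 days.
RSU Program — status full-time ✓ (not excluded); service 744 days ≥ 30 days ✓; 45 hrs/wk ≥ 35 ✓; site Fresno ✗ (not Raleigh or Reno) → not eligible.
Spot Bonus Program — status full-time ✗ (requires temporary) → not eligible.
Education Assistance — grade P4 ≥ P3 ✓; 45 hrs/wk ≥ 32 ✓; site Fresno ✗ (not Reno, Tulsa, or Tampa) → not eligible.
AD&D Coverage — status full-time ✗ (requires part-time) → not eligible.
Remote Work Stipend — status full-time ✗ (requires part-time) → not eligible.
Stock Purchase Plan — status full-time ✓; service 744 days ≥ 4 weeks (≈28 days) ✓; age 56 ≥ 25 ✓ → eligible.
Flexible Spending Account — service 744 days ≥ 1 month (≈30 days) ✓; dept Facilities ✗ → not eligible.

Stock Purchase Plan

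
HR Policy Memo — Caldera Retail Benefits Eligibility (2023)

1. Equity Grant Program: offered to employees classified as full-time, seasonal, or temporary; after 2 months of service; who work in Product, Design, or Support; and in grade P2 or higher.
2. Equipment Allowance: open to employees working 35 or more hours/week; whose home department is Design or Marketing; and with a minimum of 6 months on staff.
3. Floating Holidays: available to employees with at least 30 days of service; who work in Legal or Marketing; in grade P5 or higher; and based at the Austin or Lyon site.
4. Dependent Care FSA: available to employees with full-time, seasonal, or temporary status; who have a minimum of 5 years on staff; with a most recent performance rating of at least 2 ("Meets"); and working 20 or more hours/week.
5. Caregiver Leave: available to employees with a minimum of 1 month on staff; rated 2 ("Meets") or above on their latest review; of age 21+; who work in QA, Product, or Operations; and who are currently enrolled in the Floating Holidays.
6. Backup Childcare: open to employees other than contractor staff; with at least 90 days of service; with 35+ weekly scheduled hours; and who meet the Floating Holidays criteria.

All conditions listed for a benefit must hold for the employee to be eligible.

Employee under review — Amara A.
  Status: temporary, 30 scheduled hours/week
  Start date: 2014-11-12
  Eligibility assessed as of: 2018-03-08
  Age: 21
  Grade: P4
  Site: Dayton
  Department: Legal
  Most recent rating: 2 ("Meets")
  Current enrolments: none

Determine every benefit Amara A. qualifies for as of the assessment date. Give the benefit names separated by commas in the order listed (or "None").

Service from 2014-11-12 to 2018-03-08: 1212 days.
Equity Grant Program — status temporary ✓; service 1212 days ≥ 2 months (≈60 days) ✓; dept Legal ✗ → not eligible.
Equipment Allowance — 30 hrs/wk < 35 ✗ → not eligible.
Floating Holidays — service 1212 days ≥ 30 days ✓; dept Legal ✓; grade P4 < P5 ✗ → not eligible.
Dependent Care FSA — status temporary ✓; service 1212 days < 5 years (≈1825 days) ✗ → not eligible.
Caregiver Leave — service 1212 days ≥ 1 month (≈30 days) ✓; rating 2 ≥ 2 ✓; age 21 ≥ 21 ✓; dept Legal ✗ → not eligible.
Backup Childcare — status temporary ✓ (not excluded); service 1212 days ≥ 90 days ✓; 30 hrs/wk < 35 ✗ → not eligible.

None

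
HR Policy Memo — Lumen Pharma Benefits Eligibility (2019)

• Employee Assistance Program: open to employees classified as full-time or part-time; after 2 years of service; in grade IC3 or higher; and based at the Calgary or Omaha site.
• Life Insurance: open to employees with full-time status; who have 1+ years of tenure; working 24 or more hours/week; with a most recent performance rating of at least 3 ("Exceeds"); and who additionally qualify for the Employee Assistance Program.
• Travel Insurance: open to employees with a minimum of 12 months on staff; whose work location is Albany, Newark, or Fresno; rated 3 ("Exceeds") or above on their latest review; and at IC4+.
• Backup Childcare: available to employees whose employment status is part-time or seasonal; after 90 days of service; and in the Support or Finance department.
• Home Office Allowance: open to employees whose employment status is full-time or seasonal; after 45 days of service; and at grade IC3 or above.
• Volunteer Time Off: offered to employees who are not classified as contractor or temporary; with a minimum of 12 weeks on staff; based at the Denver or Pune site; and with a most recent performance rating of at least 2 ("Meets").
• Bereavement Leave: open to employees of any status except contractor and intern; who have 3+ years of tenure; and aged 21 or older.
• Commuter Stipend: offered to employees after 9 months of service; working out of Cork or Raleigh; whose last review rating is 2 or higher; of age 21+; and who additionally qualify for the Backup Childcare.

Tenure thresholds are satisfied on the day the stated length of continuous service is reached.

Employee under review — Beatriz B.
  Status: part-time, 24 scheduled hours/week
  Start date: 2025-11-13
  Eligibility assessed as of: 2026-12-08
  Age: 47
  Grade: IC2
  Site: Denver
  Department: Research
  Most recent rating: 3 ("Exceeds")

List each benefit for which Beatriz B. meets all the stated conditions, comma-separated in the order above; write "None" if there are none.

Service from 2025-11-13 to 2026-12-08: 390 days.
Employee Assistance Program — status part-time ✓; service 390 days < 2 years (≈730 days) ✗ → not eligible.
Life Insurance — status part-time ✗ (requires full-time) → not eligible.
Travel Insurance — service 390 days ≥ 12 months (≈360 days) ✓; site Denver ✗ (not Albany, Newark, or Fresno) → not eligible.
Backup Childcare — status part-time ✓; service 390 days ≥ 90 days ✓; dept Research ✗ → not eligible.
Home Office Allowance — status part-time ✗ (requires full-time or seasonal) → not eligible.
Volunteer Time Off — status part-time ✓ (not excluded); service 390 days ≥ 12 weeks (≈84 days) ✓; site Denver ✓; rating 3 ≥ 2 ✓ → eligible.
Bereavement Leave — status part-time ✓ (not excluded); service 390 days < 3 years (≈1095 days) ✗ → not eligible.
Commuter Stipend — service 390 days ≥ 9 months (≈270 days) ✓; site Denver ✗ (not Cork or Raleigh) → not eligible.

Volunteer Time Off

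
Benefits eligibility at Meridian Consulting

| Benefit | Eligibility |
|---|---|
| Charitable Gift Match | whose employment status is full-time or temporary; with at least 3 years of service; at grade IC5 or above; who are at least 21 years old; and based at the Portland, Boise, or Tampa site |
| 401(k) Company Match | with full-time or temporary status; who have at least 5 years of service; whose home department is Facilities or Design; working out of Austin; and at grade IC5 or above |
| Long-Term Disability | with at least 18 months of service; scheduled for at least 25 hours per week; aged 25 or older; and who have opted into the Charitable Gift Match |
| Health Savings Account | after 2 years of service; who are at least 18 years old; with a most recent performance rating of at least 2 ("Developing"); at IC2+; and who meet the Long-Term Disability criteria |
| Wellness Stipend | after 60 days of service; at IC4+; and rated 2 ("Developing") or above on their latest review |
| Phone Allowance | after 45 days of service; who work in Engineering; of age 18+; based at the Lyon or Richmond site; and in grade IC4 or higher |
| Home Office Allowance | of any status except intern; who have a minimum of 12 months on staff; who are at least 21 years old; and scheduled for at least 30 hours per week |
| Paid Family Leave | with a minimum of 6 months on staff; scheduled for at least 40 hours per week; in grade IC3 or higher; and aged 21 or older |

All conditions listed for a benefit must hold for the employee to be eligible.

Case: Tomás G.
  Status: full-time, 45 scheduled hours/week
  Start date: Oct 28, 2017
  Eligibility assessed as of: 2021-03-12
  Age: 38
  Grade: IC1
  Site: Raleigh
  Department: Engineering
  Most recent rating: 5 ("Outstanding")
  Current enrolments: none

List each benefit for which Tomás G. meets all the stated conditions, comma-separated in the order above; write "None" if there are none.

Service from Oct 28, 2017 to 2021-03-12: 1231 days.
Charitable Gift Match — status full-time ✓; service 1231 days ≥ 3 years (≈1095 days) ✓; grade IC1 < IC5 ✗ → not eligible.
401(k) Company Match — status full-time ✓; service 1231 days < 5 years (≈1825 days) ✗ → not eligible.
Long-Term Disability — service 1231 days ≥ 18 months (≈540 days) ✓; 45 hrs/wk ≥ 25 ✓; age 38 ≥ 25 ✓; not enrolled in Charitable Gift Match ✗ → not eligible.
Health Savings Account — service 1231 days ≥ 2 years (≈730 days) ✓; age 38 ≥ 18 ✓; rating 5 ≥ 2 ✓; grade IC1 < IC2 ✗ → not eligible.
Wellness Stipend — service 1231 days ≥ 60 days ✓; grade IC1 < IC4 ✗ → not eligible.
Phone Allowance — service 1231 days ≥ 45 days ✓; dept Engineering ✓; age 38 ≥ 18 ✓; site Raleigh ✗ (not Lyon or Richmond) → not eligible.
Home Office Allowance — status full-time ✓ (not excluded); service 1231 days ≥ 12 months (≈360 days) ✓; age 38 ≥ 21 ✓; 45 hrs/wk ≥ 30 ✓ → eligible.
Paid Family Leave — service 1231 days ≥ 6 months (≈180 days) ✓; 45 hrs/wk ≥ 40 ✓; grade IC1 < IC3 ✗ → not eligible.

Home Office Allowance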